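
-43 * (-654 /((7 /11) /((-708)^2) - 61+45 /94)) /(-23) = 20.20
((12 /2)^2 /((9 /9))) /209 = 36 /209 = 0.17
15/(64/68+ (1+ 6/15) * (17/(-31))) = 86.49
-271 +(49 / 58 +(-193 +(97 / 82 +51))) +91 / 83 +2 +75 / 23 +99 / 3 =-843492077 / 2269801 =-371.61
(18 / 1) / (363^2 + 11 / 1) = 9 / 65890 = 0.00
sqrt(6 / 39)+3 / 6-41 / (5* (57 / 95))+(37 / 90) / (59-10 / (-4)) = -145681 / 11070+sqrt(26) / 13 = -12.77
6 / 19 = 0.32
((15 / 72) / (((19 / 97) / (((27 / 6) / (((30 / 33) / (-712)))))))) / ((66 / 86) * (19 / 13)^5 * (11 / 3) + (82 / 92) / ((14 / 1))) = -732296188895271 / 3678440432665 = -199.08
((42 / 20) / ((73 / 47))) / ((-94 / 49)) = -1029 / 1460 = -0.70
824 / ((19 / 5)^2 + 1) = 10300 / 193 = 53.37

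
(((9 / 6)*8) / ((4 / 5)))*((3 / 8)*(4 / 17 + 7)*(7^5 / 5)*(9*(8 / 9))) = 18605349 / 17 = 1094432.29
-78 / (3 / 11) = -286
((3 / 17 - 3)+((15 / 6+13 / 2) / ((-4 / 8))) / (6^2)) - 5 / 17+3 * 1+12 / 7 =261 / 238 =1.10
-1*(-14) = 14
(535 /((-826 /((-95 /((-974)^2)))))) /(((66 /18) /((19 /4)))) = 2897025 /34478680544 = 0.00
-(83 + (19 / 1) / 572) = -47495 / 572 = -83.03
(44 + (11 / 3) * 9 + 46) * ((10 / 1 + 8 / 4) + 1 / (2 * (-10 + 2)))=1468.31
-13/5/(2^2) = -13/20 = -0.65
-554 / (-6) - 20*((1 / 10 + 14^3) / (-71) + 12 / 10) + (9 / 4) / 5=3585937 / 4260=841.77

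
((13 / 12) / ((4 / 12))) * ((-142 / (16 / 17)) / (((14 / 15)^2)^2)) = -794356875 / 1229312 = -646.18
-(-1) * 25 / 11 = 25 / 11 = 2.27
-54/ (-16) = 27/ 8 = 3.38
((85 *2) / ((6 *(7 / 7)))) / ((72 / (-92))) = -1955 / 54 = -36.20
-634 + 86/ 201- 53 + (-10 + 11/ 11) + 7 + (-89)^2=1453718/ 201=7232.43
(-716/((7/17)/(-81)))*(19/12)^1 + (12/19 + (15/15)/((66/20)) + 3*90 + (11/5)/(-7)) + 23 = 4900363463/21945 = 223302.05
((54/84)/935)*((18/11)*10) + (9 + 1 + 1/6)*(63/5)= 18446739/143990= 128.11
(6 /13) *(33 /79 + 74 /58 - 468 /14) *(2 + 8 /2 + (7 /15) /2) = -95170658 /1042405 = -91.30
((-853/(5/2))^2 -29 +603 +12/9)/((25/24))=112313.06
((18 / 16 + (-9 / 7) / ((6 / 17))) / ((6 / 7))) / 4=-47 / 64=-0.73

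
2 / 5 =0.40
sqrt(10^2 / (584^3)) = 5* sqrt(146) / 85264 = 0.00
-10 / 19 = -0.53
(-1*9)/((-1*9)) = 1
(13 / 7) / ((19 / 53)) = 689 / 133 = 5.18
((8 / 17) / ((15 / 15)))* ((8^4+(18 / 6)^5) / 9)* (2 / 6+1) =138848 / 459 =302.50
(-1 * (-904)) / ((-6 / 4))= -1808 / 3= -602.67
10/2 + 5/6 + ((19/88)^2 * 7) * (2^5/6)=10997/1452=7.57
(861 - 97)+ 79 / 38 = 29111 / 38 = 766.08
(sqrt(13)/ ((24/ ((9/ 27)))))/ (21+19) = sqrt(13)/ 2880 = 0.00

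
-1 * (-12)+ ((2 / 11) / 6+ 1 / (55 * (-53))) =105202 / 8745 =12.03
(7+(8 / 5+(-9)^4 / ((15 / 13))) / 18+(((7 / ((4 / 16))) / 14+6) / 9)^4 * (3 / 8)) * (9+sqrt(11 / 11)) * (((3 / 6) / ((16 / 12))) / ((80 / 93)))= 219135497 / 155520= 1409.05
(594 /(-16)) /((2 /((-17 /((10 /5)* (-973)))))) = -5049 /31136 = -0.16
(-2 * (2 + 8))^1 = -20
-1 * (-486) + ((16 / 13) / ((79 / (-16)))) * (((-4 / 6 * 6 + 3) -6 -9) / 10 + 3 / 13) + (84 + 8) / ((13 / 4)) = 34355394 / 66755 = 514.65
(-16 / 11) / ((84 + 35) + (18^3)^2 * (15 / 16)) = -16 / 350752369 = -0.00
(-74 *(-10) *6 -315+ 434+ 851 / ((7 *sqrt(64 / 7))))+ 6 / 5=851 *sqrt(7) / 56+ 22801 / 5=4600.41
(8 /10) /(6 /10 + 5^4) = 0.00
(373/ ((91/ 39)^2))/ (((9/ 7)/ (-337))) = -125701/ 7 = -17957.29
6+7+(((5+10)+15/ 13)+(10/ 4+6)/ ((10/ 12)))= 2558/ 65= 39.35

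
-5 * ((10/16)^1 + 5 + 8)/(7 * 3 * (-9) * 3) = 545/4536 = 0.12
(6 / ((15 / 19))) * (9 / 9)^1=38 / 5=7.60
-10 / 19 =-0.53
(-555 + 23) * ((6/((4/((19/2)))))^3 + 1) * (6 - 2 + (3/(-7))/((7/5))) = -637098823/112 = -5688382.35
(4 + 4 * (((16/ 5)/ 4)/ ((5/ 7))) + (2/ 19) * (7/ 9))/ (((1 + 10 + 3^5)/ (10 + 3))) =237913/ 542925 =0.44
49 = 49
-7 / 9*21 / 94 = -49 / 282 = -0.17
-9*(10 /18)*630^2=-1984500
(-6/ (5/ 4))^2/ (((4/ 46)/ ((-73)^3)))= -2576848608/ 25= -103073944.32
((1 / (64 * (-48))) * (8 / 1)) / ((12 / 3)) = -1 / 1536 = -0.00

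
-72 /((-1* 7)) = 72 /7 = 10.29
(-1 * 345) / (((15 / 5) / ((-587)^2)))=-39625435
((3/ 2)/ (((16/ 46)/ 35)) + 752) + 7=14559/ 16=909.94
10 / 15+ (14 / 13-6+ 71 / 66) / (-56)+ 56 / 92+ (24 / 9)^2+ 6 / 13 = 29561689 / 3315312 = 8.92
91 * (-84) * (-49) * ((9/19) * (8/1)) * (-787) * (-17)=360805300128/19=18989752638.32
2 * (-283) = -566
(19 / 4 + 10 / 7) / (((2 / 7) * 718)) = 173 / 5744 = 0.03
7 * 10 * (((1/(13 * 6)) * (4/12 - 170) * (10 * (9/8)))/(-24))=89075/1248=71.37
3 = 3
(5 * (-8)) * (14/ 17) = -32.94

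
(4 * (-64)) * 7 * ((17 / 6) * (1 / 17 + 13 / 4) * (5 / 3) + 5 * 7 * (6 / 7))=-81760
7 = 7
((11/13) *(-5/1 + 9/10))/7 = -451/910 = -0.50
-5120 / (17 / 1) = -5120 / 17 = -301.18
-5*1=-5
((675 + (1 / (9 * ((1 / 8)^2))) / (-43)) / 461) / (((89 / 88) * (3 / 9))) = 22982168 / 5292741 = 4.34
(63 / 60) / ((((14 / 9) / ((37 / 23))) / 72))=8991 / 115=78.18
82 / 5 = 16.40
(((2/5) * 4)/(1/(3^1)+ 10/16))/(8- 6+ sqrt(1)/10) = 128/161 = 0.80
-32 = -32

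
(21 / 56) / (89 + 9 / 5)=15 / 3632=0.00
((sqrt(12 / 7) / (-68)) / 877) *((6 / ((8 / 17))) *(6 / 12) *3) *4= -9 *sqrt(21) / 24556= -0.00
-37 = -37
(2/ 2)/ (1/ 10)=10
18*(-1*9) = -162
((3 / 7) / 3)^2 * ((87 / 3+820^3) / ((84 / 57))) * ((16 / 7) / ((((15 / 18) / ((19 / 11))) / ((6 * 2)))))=57324631239072 / 132055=434096635.79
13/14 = 0.93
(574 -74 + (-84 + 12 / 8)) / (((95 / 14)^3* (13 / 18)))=4124232 / 2229175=1.85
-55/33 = -5/3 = -1.67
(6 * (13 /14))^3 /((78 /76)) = 57798 /343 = 168.51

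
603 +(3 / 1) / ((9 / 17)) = 1826 / 3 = 608.67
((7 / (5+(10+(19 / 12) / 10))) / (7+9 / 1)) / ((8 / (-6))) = -315 / 14552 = -0.02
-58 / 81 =-0.72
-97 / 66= -1.47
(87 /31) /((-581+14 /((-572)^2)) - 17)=-14232504 /3032668279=-0.00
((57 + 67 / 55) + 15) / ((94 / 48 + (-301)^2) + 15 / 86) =4155864 / 5142633815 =0.00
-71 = -71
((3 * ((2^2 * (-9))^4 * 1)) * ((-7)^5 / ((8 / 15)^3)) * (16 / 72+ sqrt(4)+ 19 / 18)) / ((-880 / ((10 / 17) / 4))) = 305782900.43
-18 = -18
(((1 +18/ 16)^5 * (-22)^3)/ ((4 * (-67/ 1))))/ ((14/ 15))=28347445005/ 15368192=1844.55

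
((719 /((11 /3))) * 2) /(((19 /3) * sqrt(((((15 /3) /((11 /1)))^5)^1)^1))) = 142362 * sqrt(55) /2375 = 444.54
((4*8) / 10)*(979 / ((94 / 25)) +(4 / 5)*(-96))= 690232 / 1175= 587.43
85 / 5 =17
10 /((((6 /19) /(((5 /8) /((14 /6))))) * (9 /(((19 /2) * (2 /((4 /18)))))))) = 9025 /112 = 80.58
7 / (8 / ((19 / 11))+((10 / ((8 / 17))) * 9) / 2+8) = 1064 / 16455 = 0.06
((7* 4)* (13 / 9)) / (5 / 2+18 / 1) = 728 / 369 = 1.97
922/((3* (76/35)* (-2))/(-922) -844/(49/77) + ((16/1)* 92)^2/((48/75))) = 1062605/3900375472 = 0.00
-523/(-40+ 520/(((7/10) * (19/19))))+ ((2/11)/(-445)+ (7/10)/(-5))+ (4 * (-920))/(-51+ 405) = -16027976549/1420920600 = -11.28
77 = 77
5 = 5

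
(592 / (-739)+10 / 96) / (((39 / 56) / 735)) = -735.51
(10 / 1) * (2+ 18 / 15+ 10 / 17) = 37.88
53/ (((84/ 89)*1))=4717/ 84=56.15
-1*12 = -12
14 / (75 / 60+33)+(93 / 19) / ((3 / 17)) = 73263 / 2603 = 28.15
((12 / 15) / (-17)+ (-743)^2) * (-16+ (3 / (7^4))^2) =-4328134781793927 / 490008085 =-8832782.39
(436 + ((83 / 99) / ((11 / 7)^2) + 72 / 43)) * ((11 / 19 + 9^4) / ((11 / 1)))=1480421217730 / 5666067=261278.45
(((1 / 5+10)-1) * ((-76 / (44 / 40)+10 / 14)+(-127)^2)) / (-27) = -56886728 / 10395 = -5472.51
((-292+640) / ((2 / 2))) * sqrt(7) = 348 * sqrt(7) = 920.72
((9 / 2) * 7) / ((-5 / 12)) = -378 / 5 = -75.60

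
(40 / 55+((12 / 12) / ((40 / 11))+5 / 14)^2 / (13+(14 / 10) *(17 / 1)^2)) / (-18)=-3237819 / 80030720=-0.04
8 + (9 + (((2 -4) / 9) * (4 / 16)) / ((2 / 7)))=605 / 36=16.81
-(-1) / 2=1 / 2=0.50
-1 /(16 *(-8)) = 1 /128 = 0.01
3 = 3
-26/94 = -13/47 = -0.28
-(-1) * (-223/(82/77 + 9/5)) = -85855/1103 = -77.84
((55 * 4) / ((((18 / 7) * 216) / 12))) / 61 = 385 / 4941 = 0.08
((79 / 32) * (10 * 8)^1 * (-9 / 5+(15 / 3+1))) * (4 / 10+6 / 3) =1990.80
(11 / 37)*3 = 33 / 37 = 0.89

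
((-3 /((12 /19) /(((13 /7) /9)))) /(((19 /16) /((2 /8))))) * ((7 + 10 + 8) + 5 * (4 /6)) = -1105 /189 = -5.85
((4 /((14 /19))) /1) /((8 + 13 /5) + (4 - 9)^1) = 95 /98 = 0.97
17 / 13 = 1.31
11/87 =0.13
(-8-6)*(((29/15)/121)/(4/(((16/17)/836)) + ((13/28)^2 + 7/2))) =-318304/5061063975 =-0.00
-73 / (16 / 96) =-438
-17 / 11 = -1.55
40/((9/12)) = 160/3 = 53.33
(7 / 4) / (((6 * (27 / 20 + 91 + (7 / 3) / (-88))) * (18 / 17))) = 6545 / 2193606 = 0.00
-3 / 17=-0.18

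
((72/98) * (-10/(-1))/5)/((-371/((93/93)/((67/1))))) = -72/1217993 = -0.00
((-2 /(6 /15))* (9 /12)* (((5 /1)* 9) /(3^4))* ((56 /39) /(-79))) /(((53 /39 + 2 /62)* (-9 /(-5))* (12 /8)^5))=868000 /435906279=0.00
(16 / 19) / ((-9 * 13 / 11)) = -176 / 2223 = -0.08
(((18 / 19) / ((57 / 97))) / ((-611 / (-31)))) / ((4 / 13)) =9021 / 33934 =0.27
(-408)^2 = 166464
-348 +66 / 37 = -12810 / 37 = -346.22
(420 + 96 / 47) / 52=4959 / 611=8.12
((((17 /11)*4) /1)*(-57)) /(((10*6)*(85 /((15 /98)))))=-57 /5390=-0.01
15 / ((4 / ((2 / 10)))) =3 / 4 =0.75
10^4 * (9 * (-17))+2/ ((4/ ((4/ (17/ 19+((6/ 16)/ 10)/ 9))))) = -6271460880/ 4099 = -1529997.78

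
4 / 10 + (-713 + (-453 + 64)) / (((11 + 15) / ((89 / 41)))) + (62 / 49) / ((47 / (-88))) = -576769327 / 6137495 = -93.97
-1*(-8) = 8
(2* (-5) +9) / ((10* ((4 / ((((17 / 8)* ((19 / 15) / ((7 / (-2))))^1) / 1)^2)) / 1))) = -0.01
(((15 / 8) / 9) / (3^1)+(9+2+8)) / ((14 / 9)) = 12.26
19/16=1.19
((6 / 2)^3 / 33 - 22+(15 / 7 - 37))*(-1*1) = 4315 / 77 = 56.04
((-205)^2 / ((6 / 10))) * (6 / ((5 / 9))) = 756450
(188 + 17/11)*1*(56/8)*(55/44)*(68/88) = 1240575/968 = 1281.59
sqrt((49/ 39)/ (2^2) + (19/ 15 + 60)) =3 * sqrt(115635)/ 130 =7.85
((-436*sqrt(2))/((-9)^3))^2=380192/531441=0.72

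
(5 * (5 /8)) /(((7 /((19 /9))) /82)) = 19475 /252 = 77.28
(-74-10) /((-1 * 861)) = 4 /41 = 0.10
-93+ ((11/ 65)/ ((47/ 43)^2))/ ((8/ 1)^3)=-6836923021/ 73515520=-93.00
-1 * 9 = -9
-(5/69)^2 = -25/4761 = -0.01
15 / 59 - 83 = -4882 / 59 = -82.75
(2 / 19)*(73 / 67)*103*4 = 60152 / 1273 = 47.25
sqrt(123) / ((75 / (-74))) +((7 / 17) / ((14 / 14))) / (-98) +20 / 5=-6.95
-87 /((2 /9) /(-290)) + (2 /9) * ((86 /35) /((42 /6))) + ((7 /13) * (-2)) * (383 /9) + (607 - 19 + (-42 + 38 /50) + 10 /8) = 65377560553 /573300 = 114037.26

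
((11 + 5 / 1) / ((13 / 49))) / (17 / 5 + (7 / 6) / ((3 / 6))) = 5880 / 559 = 10.52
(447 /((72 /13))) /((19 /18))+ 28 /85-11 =425003 /6460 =65.79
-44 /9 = -4.89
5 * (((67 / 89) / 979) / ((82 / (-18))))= -3015 / 3572371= -0.00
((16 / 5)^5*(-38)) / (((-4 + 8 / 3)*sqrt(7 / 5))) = 29884416*sqrt(35) / 21875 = 8082.22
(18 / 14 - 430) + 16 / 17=-50905 / 119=-427.77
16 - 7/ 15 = 233/ 15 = 15.53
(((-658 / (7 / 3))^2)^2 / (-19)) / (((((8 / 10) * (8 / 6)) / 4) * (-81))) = 292780860 / 19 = 15409518.95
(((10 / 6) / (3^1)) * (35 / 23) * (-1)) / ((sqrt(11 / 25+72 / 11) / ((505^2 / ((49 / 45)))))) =-74915.13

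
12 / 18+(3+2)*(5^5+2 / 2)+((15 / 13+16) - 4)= 610109 / 39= 15643.82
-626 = -626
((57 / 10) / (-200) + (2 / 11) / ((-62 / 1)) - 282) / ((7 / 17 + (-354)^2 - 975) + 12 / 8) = -3269872429 / 1441631719000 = -0.00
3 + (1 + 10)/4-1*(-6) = 47/4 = 11.75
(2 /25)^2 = 4 /625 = 0.01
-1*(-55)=55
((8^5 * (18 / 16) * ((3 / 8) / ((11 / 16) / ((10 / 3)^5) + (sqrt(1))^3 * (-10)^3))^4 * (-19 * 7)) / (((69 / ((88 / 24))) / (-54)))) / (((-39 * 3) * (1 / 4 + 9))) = -18638910259200000000000000000000 / 72501992303412903856507788537970821598583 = -0.00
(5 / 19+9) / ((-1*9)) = -176 / 171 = -1.03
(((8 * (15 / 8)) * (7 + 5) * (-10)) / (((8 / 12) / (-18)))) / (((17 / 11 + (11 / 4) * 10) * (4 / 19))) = 564300 / 71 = 7947.89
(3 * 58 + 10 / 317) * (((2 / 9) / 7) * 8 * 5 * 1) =4413440 / 19971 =220.99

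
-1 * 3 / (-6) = 1 / 2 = 0.50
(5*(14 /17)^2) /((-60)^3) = -49 /3121200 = -0.00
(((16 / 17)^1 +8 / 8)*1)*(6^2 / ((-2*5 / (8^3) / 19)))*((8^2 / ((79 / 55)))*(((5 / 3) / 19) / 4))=-89210880 / 1343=-66426.57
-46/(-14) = 23/7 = 3.29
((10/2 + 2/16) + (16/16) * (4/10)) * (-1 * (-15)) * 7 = 4641/8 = 580.12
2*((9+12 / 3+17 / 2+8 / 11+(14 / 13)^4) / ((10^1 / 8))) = 59245924 / 1570855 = 37.72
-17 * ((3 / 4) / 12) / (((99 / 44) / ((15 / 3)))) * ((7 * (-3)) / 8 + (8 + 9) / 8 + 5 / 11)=0.11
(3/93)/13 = 1/403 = 0.00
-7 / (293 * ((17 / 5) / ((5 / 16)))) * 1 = -175 / 79696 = -0.00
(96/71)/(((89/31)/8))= 23808/6319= 3.77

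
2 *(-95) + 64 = -126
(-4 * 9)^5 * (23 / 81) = -17169408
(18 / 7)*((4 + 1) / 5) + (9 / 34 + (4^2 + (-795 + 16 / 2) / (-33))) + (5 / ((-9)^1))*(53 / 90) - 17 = 2688626 / 106029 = 25.36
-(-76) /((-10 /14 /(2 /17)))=-1064 /85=-12.52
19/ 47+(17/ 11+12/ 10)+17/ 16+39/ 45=630187/ 124080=5.08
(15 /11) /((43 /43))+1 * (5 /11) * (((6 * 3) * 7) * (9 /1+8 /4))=6945 /11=631.36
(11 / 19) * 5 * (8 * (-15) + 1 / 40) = -52789 / 152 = -347.30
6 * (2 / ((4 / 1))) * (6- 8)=-6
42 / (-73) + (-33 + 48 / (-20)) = -13131 / 365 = -35.98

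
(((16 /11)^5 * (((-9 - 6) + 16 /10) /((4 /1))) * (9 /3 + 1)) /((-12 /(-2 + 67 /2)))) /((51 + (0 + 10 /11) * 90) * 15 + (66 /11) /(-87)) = 5348130816 /46522729165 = 0.11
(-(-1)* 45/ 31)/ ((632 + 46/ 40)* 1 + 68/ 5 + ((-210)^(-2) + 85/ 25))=496125/ 222205024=0.00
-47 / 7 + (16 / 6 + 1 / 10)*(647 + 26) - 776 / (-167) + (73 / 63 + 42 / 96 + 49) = 229717957 / 120240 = 1910.50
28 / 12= 2.33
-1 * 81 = -81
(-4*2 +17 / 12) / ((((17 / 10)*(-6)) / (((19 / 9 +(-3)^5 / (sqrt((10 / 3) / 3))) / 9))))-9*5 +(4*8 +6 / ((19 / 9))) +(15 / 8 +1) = -711*sqrt(10) / 136-13433861 / 1883736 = -23.66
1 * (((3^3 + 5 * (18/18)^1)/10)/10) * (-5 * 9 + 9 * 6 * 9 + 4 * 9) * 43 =164088/25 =6563.52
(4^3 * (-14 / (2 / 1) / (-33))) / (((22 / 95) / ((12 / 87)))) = 8.09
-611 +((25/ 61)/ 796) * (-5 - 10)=-29668091/ 48556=-611.01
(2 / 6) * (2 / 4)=0.17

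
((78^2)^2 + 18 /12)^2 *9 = 49324121342219025 /4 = 12331030335554756.25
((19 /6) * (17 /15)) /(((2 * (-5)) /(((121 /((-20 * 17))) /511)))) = 2299 /9198000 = 0.00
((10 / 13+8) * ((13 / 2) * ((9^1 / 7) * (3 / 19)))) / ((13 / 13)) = 81 / 7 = 11.57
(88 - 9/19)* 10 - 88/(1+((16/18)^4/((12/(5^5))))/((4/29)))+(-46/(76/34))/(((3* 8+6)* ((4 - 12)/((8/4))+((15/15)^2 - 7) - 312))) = 162166770426491/185293070340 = 875.19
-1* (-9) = 9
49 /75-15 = -1076 /75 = -14.35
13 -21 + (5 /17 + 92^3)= 778680.29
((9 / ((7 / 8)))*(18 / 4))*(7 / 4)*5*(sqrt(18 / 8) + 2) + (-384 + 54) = 1087.50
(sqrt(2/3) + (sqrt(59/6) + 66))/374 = sqrt(6)/1122 + sqrt(354)/2244 + 3/17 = 0.19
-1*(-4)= 4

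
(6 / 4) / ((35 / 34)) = 51 / 35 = 1.46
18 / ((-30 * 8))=-3 / 40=-0.08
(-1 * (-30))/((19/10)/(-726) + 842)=217800/6112901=0.04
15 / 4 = 3.75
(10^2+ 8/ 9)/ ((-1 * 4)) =-227/ 9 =-25.22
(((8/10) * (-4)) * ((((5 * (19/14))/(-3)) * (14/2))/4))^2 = 1444/9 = 160.44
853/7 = 121.86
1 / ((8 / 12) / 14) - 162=-141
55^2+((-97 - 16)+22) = 2934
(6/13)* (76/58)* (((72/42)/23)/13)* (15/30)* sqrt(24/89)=2736* sqrt(534)/70226429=0.00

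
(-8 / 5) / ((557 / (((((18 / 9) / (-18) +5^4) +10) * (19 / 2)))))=-434264 / 25065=-17.33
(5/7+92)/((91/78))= 3894/49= 79.47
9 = 9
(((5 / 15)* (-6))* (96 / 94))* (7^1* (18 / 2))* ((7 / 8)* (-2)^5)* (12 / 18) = 112896 / 47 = 2402.04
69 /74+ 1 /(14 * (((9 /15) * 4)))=0.96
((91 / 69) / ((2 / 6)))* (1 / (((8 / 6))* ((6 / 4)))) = 91 / 46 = 1.98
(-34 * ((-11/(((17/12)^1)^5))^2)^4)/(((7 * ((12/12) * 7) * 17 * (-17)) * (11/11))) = 6301171772709376282783625573391169452503039540723712/13759474780008161500360556090999809496137613893546433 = 0.46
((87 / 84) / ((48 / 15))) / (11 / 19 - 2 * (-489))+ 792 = 6597096643 / 8329664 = 792.00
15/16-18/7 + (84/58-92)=-299419/3248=-92.19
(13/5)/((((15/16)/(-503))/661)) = -69156464/75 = -922086.19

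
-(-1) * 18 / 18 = 1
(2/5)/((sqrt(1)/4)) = 8/5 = 1.60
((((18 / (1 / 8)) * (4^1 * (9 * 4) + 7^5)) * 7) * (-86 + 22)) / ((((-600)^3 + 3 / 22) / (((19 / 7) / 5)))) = 1145616384 / 416842105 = 2.75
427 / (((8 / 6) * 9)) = 427 / 12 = 35.58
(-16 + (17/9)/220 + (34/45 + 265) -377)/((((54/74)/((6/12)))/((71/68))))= -661812229/7270560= -91.03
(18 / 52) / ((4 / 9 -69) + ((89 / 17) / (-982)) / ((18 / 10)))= -676107 / 133908359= -0.01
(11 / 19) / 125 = 11 / 2375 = 0.00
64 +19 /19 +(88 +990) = 1143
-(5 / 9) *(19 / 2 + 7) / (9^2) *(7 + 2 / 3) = -1265 / 1458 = -0.87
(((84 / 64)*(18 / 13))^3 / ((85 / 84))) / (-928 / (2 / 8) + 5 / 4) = -141776649 / 88699393120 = -0.00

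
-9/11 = -0.82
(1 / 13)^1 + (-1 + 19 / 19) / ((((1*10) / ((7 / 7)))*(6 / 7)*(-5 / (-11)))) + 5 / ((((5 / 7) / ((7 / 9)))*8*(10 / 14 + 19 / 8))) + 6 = 127462 / 20241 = 6.30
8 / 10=4 / 5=0.80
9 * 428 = 3852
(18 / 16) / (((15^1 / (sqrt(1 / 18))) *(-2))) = -sqrt(2) / 160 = -0.01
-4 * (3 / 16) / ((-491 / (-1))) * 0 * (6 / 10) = 0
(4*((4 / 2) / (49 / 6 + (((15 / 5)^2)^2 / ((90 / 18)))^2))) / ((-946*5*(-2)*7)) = 60 / 134396801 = 0.00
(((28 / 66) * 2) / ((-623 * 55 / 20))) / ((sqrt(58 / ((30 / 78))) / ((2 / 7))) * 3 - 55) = -112 * sqrt(3770) / 1464659383 - 800 / 399452559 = -0.00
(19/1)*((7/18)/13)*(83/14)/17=1577/7956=0.20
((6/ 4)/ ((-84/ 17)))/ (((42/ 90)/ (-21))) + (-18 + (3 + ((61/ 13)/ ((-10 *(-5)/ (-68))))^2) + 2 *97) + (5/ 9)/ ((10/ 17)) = 12474514529/ 53235000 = 234.33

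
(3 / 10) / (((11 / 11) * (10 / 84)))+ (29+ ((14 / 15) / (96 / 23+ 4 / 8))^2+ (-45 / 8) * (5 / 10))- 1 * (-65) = 15600500851 / 166410000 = 93.75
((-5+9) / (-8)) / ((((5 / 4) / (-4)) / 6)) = 48 / 5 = 9.60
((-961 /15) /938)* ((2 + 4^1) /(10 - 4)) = -961 /14070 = -0.07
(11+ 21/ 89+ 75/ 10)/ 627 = 3335/ 111606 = 0.03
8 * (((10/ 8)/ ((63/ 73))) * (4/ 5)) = 584/ 63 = 9.27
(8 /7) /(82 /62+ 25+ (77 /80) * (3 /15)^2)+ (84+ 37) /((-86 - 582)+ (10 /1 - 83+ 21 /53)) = -53900274817 /449070709668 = -0.12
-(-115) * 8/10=92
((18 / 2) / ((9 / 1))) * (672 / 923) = 672 / 923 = 0.73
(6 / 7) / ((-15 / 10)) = -4 / 7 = -0.57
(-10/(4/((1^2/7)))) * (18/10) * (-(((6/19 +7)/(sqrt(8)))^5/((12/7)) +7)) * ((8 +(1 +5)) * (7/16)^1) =441/16 +7627660170753 * sqrt(2)/40568406016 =293.46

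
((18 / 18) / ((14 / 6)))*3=9 / 7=1.29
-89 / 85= -1.05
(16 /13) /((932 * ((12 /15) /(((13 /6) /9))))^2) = 325 /2532907584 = 0.00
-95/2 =-47.50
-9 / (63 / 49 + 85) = -63 / 604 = -0.10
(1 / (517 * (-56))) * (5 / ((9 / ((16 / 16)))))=-5 / 260568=-0.00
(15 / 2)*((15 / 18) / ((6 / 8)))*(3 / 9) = 25 / 9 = 2.78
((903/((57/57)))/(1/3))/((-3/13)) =-11739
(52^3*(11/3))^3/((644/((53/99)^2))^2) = 1370924659788487278592/50510101257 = 27141593971.73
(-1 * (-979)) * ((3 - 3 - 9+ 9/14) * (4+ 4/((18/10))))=-50908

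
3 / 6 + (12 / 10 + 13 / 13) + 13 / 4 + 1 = 139 / 20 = 6.95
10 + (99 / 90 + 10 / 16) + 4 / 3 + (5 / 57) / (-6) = 89219 / 6840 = 13.04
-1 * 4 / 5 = -4 / 5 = -0.80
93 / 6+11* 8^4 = 90143 / 2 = 45071.50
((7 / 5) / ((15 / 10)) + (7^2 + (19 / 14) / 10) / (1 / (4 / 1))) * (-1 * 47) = -194909 / 21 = -9281.38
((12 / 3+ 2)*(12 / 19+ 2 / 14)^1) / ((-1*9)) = -206 / 399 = -0.52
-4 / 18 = -2 / 9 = -0.22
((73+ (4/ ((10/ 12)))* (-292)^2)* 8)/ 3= 16373608/ 15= 1091573.87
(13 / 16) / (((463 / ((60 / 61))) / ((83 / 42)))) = 5395 / 1581608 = 0.00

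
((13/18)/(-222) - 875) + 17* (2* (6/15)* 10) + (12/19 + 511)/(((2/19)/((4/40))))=-252.95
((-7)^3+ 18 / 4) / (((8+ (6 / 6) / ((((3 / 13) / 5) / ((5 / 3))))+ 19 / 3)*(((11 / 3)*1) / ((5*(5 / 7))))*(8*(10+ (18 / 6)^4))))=-456975 / 50898848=-0.01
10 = 10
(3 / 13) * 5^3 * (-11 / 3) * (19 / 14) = -26125 / 182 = -143.54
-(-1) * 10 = 10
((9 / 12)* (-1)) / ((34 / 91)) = -273 / 136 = -2.01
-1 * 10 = -10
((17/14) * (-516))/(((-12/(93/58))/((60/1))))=1019745/203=5023.37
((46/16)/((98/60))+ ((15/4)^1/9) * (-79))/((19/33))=-50380/931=-54.11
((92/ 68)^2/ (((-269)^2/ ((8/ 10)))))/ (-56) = -529/ 1463863030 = -0.00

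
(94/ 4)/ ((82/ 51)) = 2397/ 164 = 14.62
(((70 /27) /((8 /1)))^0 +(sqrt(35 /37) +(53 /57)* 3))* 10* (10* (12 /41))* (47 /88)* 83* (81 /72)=2633175* sqrt(1295) /66748 +47397150 /8569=6950.87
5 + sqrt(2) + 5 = 11.41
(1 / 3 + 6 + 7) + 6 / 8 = 169 / 12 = 14.08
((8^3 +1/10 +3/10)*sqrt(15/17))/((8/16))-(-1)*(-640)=-640 +5124*sqrt(255)/85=322.63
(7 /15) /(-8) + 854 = 102473 /120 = 853.94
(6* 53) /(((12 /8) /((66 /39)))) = 4664 /13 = 358.77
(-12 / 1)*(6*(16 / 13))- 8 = -96.62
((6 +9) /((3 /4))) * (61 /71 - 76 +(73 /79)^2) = -658347520 /443111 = -1485.74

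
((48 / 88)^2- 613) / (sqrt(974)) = -74137 * sqrt(974) / 117854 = -19.63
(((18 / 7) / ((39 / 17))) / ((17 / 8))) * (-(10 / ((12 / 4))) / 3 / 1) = -160 / 273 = -0.59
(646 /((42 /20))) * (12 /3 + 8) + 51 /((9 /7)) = 78353 /21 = 3731.10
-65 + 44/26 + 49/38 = -30637/494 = -62.02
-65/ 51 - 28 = -1493/ 51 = -29.27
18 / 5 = 3.60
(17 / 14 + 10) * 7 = 157 / 2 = 78.50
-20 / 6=-10 / 3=-3.33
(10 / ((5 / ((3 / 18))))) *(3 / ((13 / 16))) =16 / 13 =1.23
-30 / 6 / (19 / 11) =-2.89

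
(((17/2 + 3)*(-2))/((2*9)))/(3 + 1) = -23/72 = -0.32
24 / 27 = 8 / 9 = 0.89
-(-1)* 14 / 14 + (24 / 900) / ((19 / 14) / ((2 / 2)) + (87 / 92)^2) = 10122821 / 10004325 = 1.01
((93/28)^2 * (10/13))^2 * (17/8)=31792210425/207753728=153.03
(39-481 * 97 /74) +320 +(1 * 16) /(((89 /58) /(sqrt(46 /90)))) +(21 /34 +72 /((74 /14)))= -161817 /629 +928 * sqrt(115) /1335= -249.81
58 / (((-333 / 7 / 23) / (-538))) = 5023844 / 333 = 15086.62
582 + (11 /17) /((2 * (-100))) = 1978789 /3400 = 582.00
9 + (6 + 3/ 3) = 16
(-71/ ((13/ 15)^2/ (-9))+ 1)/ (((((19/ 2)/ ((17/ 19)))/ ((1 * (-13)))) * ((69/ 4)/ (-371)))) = 382254656/ 17043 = 22428.84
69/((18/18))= 69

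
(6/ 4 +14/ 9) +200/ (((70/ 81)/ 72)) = 2099905/ 126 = 16665.91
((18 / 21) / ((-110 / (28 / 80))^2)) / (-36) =-7 / 29040000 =-0.00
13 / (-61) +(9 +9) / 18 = 0.79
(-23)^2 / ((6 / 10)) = 2645 / 3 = 881.67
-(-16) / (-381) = -16 / 381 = -0.04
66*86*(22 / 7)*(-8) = -998976 / 7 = -142710.86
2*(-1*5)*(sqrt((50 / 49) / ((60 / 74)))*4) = -40*sqrt(555) / 21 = -44.87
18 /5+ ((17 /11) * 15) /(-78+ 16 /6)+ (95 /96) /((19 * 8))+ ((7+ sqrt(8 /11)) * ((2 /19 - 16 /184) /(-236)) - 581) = -71095070486459 /123065352960 - 4 * sqrt(22) /283613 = -577.70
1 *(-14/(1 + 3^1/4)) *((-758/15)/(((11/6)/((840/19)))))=2037504/209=9748.82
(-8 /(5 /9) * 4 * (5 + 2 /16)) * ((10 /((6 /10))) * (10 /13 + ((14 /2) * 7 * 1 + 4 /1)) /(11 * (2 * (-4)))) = 429885 /143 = 3006.19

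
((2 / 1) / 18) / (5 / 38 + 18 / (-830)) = 15770 / 15597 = 1.01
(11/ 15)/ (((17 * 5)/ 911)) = 10021/ 1275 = 7.86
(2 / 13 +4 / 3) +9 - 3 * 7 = -410 / 39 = -10.51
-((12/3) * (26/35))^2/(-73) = 10816/89425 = 0.12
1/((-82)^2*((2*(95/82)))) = 1/15580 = 0.00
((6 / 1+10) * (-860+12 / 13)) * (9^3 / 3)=-43421184 / 13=-3340091.08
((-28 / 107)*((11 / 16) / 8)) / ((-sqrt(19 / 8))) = 77*sqrt(38) / 32528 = 0.01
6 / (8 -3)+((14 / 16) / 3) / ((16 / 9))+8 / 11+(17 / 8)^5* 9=706598303 / 1802240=392.07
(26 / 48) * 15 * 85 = 5525 / 8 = 690.62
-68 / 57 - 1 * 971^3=-52183420895 / 57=-915498612.19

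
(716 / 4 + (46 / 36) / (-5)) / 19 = 16087 / 1710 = 9.41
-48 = -48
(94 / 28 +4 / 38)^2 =11.99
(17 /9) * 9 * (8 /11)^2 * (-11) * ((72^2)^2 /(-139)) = 29238755328 /1529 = 19122796.16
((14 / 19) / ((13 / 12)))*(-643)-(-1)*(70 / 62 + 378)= -445753 / 7657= -58.22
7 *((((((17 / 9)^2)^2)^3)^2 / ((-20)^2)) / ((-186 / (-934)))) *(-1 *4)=-1109657706527466316279614958868549 / 741827920614914341729257300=-1495842.47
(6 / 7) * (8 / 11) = 48 / 77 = 0.62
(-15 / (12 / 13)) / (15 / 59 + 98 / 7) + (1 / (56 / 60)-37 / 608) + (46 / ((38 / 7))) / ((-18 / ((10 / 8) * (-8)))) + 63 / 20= 1244762353 / 161068320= 7.73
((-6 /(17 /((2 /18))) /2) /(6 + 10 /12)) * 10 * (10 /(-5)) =40 /697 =0.06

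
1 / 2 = 0.50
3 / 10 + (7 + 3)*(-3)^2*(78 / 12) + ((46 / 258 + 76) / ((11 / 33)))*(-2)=55139 / 430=128.23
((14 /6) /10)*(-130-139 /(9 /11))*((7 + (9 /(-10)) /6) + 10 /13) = -37427033 /70200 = -533.15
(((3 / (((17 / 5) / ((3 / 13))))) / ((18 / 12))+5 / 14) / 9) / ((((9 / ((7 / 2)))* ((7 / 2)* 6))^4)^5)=1525 / 1237764478946949624558038849332231274496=0.00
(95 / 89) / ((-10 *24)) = -19 / 4272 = -0.00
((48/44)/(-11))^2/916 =0.00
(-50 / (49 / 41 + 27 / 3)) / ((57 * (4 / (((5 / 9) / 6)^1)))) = -5125 / 2573208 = -0.00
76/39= 1.95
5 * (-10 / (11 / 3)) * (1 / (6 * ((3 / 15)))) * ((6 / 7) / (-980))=75 / 7546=0.01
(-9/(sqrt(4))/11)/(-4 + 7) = -3/22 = -0.14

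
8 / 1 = 8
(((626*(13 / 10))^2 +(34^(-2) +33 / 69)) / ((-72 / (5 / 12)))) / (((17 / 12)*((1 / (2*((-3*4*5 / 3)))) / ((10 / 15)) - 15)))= 146737159981 / 815626782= 179.91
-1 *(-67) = 67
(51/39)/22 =17/286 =0.06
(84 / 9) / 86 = 14 / 129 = 0.11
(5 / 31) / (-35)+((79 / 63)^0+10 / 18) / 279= 17 / 17577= 0.00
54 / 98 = 27 / 49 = 0.55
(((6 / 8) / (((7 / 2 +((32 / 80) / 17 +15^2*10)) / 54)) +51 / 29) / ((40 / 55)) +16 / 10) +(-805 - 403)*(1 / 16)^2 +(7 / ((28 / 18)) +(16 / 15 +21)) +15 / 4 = 31613251429 / 1066547616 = 29.64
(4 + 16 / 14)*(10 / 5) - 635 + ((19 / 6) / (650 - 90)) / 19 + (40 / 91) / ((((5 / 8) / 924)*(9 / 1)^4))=-19889438683 / 31842720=-624.61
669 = 669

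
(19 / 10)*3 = 57 / 10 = 5.70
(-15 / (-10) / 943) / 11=3 / 20746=0.00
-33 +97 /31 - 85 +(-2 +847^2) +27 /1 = 22236893 /31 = 717319.13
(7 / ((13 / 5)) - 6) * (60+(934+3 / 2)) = -85613 / 26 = -3292.81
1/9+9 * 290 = 23491/9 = 2610.11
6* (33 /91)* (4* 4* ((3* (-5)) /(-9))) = 58.02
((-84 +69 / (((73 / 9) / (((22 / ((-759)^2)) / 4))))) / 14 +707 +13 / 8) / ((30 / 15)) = 726699749 / 2068528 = 351.31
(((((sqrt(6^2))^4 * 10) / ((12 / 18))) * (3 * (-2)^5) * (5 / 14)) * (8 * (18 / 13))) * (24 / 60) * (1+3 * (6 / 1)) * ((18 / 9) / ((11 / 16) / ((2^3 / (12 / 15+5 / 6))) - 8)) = 39214330675200 / 2746471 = 14278079.28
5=5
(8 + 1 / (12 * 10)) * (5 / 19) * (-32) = -3844 / 57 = -67.44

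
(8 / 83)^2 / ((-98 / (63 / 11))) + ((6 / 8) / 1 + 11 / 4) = 3712595 / 1060906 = 3.50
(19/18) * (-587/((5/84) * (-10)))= 78071/75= 1040.95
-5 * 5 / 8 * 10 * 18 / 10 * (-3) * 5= 843.75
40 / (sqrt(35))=8*sqrt(35) / 7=6.76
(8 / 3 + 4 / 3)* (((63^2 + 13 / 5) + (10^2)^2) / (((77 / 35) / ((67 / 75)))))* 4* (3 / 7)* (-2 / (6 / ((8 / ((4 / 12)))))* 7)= -599102208 / 275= -2178553.48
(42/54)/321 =7/2889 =0.00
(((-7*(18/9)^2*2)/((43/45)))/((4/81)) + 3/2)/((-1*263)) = 101931/22618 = 4.51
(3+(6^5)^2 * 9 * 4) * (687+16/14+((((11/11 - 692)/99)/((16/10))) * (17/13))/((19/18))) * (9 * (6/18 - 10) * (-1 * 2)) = 9836402581007118423/38038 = 258594105394792.53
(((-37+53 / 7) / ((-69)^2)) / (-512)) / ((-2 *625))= -103 / 10664640000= -0.00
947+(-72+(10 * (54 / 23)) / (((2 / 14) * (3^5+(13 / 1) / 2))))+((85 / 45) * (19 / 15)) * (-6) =444832933 / 516465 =861.30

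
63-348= -285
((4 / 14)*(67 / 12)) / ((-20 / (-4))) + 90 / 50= 89 / 42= 2.12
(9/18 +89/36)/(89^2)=0.00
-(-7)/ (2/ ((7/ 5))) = 49/ 10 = 4.90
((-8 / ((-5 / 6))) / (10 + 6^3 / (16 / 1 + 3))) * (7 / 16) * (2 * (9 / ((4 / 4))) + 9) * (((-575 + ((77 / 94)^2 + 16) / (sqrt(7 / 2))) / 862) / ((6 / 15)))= -884925 / 99992 + 226702395 * sqrt(14) / 6184705184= -8.71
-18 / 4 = -9 / 2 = -4.50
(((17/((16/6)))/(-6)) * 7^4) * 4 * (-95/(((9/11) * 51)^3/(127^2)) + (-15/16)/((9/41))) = 94212627820045/364056768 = 258785.54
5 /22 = 0.23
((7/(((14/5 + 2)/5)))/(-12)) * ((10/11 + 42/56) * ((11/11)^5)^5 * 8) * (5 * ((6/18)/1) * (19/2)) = -1213625/9504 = -127.70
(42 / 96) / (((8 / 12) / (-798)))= -8379 / 16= -523.69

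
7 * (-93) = -651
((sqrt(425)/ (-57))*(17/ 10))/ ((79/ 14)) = -119*sqrt(17)/ 4503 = -0.11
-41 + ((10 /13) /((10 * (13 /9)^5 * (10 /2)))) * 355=-193706690 /4826809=-40.13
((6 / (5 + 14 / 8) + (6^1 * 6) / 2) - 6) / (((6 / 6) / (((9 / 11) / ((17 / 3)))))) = 348 / 187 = 1.86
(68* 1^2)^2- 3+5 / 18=83183 / 18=4621.28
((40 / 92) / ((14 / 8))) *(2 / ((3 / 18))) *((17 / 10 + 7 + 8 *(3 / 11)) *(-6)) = -49248 / 253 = -194.66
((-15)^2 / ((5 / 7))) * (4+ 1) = 1575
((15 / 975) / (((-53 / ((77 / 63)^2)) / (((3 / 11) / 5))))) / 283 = -0.00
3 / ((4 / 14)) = 21 / 2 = 10.50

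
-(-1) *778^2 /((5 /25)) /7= 3026420 /7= 432345.71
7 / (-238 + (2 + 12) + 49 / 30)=-30 / 953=-0.03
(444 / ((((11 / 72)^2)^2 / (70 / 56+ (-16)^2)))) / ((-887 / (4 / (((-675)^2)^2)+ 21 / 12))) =-18884649647007929344 / 45655899609375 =-413630.00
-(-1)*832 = 832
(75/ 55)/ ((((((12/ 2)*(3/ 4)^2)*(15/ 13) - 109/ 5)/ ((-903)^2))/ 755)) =-4801943601000/ 102421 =-46884365.52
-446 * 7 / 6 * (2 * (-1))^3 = 12488 / 3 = 4162.67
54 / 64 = 27 / 32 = 0.84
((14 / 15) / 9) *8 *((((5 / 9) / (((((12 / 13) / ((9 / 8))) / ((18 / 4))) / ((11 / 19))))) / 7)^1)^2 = 102245 / 1940736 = 0.05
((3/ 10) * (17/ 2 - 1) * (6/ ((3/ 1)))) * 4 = 18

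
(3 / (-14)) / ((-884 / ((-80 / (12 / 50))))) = -0.08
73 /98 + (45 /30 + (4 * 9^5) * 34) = 393502646 /49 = 8030666.24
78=78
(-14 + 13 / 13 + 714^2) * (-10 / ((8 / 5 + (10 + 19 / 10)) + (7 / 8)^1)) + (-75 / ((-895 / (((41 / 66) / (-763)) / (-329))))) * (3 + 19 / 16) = -129009431587846143 / 363784311968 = -354631.65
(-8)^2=64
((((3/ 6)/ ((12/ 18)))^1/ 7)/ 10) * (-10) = -3/ 28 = -0.11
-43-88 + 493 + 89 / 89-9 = 354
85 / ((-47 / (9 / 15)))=-51 / 47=-1.09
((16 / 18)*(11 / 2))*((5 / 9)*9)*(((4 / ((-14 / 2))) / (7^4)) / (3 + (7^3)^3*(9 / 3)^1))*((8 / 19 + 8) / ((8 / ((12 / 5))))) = -1760 / 14497018541397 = -0.00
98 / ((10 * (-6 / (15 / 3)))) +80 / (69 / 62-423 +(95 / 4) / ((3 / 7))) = -6858583 / 817962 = -8.38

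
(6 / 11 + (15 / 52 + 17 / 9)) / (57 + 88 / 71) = 995207 / 21286980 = 0.05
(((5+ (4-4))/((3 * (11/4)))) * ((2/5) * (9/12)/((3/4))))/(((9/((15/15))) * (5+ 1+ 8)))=4/2079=0.00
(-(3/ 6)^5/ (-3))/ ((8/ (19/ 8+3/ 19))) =385/ 116736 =0.00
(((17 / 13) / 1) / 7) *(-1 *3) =-51 / 91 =-0.56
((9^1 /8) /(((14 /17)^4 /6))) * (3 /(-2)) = -6765201 /307328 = -22.01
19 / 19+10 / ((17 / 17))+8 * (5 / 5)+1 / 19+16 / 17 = 6458 / 323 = 19.99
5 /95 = 1 /19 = 0.05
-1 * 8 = -8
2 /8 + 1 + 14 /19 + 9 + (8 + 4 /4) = 1519 /76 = 19.99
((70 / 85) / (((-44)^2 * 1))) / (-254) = -7 / 4179824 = -0.00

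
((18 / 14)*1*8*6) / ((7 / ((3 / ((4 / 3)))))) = 19.84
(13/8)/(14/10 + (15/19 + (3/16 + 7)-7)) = 2470/3613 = 0.68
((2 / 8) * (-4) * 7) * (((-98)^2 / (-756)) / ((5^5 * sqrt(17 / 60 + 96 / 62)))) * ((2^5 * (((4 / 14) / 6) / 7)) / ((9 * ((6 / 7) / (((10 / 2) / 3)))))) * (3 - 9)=-21952 * sqrt(1584255) / 4656943125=-0.01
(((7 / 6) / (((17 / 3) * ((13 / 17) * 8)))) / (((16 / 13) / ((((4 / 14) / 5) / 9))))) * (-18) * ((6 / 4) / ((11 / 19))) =-57 / 7040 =-0.01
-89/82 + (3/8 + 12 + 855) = 284143/328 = 866.29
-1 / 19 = -0.05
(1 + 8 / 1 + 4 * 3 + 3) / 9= 8 / 3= 2.67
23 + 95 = 118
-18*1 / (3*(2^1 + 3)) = -6 / 5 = -1.20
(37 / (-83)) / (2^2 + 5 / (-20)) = -148 / 1245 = -0.12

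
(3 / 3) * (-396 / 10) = -198 / 5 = -39.60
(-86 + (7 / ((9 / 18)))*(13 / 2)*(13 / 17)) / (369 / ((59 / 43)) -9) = -1829 / 28968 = -0.06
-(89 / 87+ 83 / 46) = -11315 / 4002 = -2.83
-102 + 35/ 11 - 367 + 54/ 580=-1485663/ 3190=-465.73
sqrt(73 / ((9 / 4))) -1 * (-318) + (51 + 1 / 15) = 2 * sqrt(73) / 3 + 5536 / 15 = 374.76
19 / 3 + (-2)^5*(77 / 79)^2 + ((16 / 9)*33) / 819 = -367947079 / 15334137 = -24.00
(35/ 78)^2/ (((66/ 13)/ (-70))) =-42875/ 15444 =-2.78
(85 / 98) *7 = 85 / 14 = 6.07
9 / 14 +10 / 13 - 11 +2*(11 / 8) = -2489 / 364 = -6.84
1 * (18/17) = 18/17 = 1.06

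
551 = 551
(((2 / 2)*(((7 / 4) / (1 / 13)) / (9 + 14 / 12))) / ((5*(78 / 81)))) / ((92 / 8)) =567 / 14030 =0.04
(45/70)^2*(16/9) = 36/49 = 0.73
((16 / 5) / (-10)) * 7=-56 / 25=-2.24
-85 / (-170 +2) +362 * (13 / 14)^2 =367663 / 1176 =312.64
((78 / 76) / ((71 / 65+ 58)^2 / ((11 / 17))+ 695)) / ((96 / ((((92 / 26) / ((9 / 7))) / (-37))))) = -7482475 / 57318753342528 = -0.00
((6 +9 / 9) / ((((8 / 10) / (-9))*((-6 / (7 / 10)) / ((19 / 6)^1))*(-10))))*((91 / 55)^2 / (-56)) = 1101373 / 7744000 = 0.14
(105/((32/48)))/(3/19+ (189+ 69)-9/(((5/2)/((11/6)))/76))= -9975/15418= -0.65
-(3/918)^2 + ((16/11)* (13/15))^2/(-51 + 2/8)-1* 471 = -27084078164399/57499526700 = -471.03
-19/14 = -1.36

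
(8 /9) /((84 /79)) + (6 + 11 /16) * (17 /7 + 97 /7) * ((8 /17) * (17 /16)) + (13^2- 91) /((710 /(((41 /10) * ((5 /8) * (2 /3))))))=55.48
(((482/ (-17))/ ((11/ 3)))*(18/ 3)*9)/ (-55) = 7.59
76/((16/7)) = 133/4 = 33.25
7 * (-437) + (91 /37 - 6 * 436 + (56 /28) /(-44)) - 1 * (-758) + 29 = -3976867 /814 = -4885.59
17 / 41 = 0.41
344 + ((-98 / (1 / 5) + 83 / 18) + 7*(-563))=-73483 / 18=-4082.39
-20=-20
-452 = -452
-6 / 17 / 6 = -1 / 17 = -0.06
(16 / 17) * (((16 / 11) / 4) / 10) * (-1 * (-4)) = 128 / 935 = 0.14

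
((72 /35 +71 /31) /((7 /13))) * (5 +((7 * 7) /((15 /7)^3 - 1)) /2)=2889874767 /46056080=62.75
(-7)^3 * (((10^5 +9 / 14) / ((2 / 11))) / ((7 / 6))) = -323402079 / 2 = -161701039.50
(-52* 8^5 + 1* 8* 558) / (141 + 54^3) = -1699472 / 157605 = -10.78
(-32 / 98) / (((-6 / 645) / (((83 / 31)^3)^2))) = 562337442194680 / 43487680369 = 12930.96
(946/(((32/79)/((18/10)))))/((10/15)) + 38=1014989/160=6343.68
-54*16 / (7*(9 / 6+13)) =-1728 / 203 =-8.51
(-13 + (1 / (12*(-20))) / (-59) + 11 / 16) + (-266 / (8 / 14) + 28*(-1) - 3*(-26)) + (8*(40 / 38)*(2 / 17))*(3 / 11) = -1344365942 / 3144405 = -427.54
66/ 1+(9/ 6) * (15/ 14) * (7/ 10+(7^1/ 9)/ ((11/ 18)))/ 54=34879/ 528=66.06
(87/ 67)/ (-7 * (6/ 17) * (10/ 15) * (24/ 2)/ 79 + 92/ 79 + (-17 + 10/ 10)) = -116841/ 1357420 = -0.09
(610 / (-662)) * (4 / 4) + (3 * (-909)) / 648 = -5.13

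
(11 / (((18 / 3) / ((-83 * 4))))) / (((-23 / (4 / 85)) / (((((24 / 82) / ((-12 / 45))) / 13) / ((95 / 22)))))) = -482064 / 19798285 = -0.02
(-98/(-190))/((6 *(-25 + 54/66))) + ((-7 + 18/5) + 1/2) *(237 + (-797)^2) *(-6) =239489430187/21660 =11056760.40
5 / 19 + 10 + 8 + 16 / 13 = 4815 / 247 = 19.49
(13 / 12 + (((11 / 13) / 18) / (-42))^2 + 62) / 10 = 1218638609 / 193179168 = 6.31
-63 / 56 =-9 / 8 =-1.12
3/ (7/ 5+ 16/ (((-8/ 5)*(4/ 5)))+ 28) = 30/ 169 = 0.18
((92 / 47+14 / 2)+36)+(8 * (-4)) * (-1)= 3617 / 47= 76.96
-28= -28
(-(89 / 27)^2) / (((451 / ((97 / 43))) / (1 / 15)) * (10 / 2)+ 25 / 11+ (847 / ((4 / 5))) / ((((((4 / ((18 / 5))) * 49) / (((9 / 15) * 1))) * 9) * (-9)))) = -2366477960 / 3266225424999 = -0.00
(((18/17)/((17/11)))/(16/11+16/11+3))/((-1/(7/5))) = -15246/93925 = -0.16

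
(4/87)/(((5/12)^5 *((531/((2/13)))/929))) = 68493312/69509375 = 0.99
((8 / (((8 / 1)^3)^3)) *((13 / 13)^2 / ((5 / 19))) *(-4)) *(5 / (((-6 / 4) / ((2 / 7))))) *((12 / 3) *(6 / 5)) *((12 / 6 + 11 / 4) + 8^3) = 39273 / 18350080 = 0.00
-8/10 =-4/5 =-0.80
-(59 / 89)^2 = -3481 / 7921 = -0.44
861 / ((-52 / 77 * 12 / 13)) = -22099 / 16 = -1381.19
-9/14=-0.64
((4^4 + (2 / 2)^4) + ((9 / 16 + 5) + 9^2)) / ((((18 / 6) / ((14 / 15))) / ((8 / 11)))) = 38479 / 495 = 77.74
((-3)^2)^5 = 59049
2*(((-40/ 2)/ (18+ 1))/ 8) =-5/ 19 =-0.26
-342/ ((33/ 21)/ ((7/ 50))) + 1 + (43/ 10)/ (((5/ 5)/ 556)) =649366/ 275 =2361.33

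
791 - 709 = 82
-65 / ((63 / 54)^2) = -2340 / 49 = -47.76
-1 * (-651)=651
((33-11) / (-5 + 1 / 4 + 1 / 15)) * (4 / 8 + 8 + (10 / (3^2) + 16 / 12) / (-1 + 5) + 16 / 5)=-48752 / 843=-57.83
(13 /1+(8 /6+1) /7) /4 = 10 /3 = 3.33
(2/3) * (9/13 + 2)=70/39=1.79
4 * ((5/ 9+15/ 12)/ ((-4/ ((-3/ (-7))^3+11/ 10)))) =-52559/ 24696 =-2.13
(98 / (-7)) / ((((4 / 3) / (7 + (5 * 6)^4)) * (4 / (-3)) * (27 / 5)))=28350245 / 24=1181260.21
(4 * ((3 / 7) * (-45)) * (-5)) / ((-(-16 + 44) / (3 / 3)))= -675 / 49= -13.78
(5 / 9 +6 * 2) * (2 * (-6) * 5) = -2260 / 3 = -753.33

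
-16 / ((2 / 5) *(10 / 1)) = -4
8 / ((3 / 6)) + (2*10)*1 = 36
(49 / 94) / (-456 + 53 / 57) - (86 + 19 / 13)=-2772344751 / 31697458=-87.46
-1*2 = -2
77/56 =11/8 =1.38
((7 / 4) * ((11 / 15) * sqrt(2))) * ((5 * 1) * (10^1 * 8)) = 1540 * sqrt(2) / 3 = 725.96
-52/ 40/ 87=-13/ 870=-0.01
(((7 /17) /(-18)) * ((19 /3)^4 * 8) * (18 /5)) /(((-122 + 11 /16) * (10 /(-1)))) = -58383808 /66818925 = -0.87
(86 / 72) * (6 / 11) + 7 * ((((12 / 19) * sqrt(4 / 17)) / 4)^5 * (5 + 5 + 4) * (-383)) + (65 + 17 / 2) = 2447 / 33-291864384 * sqrt(17) / 12165074387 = 74.05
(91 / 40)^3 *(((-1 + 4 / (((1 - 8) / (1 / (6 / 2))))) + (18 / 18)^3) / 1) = -107653 / 48000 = -2.24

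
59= 59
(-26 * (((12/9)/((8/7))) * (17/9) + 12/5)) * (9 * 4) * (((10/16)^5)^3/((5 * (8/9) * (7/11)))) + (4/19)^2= -227106697478273507/177821816536956928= -1.28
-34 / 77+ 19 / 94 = -1733 / 7238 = -0.24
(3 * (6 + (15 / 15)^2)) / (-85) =-21 / 85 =-0.25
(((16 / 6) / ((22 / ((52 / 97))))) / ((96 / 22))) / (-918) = -13 / 801414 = -0.00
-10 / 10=-1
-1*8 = -8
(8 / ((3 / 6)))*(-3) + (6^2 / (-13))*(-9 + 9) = -48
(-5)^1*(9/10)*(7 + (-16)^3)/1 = 36801/2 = 18400.50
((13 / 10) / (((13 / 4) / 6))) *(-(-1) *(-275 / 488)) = -165 / 122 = -1.35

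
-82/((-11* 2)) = 41/11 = 3.73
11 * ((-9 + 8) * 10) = -110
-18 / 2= -9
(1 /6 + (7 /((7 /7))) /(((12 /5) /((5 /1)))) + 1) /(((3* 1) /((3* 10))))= 315 /2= 157.50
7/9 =0.78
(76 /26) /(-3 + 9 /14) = -1.24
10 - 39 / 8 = 41 / 8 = 5.12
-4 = -4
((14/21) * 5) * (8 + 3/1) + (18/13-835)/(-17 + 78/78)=55391/624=88.77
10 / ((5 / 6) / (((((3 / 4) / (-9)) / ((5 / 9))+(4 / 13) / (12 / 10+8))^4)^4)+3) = 93077713114335237441079445653740235742174649630 / 6685885772994835563516541683077754202691014522070722652394889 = 0.00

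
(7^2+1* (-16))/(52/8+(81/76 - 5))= 836/65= 12.86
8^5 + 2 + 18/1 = 32788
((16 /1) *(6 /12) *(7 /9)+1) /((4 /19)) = 1235 /36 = 34.31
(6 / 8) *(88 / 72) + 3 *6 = 227 / 12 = 18.92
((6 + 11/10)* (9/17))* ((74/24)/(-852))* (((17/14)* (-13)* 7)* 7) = 3367/320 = 10.52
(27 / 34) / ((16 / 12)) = 81 / 136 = 0.60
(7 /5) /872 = 7 /4360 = 0.00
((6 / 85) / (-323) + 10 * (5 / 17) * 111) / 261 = 995916 / 796195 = 1.25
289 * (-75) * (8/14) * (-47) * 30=122247000/7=17463857.14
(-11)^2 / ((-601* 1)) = -121 / 601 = -0.20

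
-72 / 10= -36 / 5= -7.20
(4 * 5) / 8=2.50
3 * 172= 516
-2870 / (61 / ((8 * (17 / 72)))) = -48790 / 549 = -88.87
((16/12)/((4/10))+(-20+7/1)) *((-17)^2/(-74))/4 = 8381/888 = 9.44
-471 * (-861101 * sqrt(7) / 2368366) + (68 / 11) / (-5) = -68 / 55 + 405578571 * sqrt(7) / 2368366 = 451.84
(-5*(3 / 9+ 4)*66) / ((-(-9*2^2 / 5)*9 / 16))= -28600 / 81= -353.09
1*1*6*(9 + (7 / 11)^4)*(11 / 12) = 67085 / 1331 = 50.40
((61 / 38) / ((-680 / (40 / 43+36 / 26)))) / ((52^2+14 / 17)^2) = -670939 / 898258042608160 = -0.00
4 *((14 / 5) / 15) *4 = 224 / 75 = 2.99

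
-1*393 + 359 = -34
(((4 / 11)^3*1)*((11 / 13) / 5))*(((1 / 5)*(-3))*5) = -0.02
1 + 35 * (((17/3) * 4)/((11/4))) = 9553/33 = 289.48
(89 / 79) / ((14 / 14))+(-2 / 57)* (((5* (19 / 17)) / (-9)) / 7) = 286747 / 253827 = 1.13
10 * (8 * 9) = 720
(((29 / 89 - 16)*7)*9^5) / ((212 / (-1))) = 576613485 / 18868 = 30560.39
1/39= 0.03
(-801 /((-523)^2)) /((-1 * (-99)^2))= 89 /297873081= 0.00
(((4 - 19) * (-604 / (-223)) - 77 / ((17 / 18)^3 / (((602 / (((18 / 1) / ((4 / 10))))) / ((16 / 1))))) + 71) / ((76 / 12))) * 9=-65.44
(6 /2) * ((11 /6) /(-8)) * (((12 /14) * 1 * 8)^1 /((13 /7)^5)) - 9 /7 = -3896268 /2599051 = -1.50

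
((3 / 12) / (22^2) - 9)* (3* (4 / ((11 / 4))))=-52269 / 1331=-39.27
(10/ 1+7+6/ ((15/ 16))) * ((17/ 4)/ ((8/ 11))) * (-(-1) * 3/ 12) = 21879/ 640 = 34.19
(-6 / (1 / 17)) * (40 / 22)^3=-816000 / 1331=-613.07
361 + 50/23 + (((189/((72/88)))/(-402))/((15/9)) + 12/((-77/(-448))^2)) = 1433967157/1864610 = 769.04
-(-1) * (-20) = -20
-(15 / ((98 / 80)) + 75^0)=-649 / 49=-13.24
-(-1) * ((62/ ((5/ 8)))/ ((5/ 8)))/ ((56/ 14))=992/ 25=39.68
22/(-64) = -11/32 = -0.34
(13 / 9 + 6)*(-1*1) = -67 / 9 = -7.44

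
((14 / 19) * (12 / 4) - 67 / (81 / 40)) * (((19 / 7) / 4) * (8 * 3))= -502.84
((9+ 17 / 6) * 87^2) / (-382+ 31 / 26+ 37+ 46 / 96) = -55889496 / 214237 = -260.88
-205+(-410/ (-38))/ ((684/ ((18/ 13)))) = -1923925/ 9386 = -204.98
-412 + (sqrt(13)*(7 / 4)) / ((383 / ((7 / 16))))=-412 + 49*sqrt(13) / 24512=-411.99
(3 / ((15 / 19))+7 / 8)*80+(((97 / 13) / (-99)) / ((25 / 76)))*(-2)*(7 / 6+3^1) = 1451386 / 3861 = 375.91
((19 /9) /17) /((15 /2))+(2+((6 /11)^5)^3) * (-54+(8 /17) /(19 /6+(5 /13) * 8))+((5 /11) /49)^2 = -1208839559782756662514604579 /11209702544723134523370915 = -107.84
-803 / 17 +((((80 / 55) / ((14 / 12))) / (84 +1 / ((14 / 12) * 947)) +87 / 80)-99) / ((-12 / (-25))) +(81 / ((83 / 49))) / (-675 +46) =-2571194852878423 / 10233009703488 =-251.26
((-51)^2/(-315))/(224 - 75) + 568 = 2961831/5215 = 567.94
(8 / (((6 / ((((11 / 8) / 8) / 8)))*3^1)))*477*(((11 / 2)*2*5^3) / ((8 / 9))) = 7214625 / 1024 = 7045.53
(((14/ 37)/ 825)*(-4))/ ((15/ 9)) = -56/ 50875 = -0.00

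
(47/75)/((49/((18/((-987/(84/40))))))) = -3/6125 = -0.00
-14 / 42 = -0.33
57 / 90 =19 / 30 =0.63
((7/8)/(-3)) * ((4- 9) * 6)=35/4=8.75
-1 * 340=-340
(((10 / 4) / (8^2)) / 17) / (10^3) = 1 / 435200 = 0.00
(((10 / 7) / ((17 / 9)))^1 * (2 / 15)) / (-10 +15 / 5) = -12 / 833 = -0.01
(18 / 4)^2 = 81 / 4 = 20.25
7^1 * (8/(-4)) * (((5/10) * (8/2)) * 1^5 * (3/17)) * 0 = 0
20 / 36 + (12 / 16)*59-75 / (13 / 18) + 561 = 234917 / 468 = 501.96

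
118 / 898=59 / 449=0.13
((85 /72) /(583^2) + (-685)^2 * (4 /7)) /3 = 45931511815795 /513912168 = 89376.19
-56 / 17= -3.29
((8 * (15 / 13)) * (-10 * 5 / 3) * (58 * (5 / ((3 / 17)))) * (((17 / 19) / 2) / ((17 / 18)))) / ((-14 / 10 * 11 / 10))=1479000000 / 19019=77764.34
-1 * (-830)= 830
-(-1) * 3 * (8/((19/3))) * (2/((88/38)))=36/11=3.27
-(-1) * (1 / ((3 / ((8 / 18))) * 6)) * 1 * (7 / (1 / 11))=154 / 81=1.90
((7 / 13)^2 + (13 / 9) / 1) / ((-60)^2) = 1319 / 2737800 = 0.00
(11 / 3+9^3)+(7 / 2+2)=4429 / 6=738.17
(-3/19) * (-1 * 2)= 6/19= 0.32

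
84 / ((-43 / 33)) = -2772 / 43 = -64.47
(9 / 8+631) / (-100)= -5057 / 800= -6.32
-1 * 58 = -58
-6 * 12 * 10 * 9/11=-6480/11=-589.09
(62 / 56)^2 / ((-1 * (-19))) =961 / 14896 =0.06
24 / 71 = 0.34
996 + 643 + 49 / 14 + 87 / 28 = 46077 / 28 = 1645.61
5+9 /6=13 /2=6.50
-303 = -303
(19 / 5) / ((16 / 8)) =19 / 10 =1.90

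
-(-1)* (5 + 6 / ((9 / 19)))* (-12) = -212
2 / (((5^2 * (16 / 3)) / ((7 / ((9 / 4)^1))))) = 0.05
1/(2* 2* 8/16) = 0.50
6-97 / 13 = -19 / 13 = -1.46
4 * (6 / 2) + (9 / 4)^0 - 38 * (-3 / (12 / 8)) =89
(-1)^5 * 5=-5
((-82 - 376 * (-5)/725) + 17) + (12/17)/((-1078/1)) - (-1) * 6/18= -247421936/3985905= -62.07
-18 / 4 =-9 / 2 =-4.50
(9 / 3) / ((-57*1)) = -1 / 19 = -0.05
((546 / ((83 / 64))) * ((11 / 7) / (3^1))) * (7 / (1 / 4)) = 512512 / 83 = 6174.84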